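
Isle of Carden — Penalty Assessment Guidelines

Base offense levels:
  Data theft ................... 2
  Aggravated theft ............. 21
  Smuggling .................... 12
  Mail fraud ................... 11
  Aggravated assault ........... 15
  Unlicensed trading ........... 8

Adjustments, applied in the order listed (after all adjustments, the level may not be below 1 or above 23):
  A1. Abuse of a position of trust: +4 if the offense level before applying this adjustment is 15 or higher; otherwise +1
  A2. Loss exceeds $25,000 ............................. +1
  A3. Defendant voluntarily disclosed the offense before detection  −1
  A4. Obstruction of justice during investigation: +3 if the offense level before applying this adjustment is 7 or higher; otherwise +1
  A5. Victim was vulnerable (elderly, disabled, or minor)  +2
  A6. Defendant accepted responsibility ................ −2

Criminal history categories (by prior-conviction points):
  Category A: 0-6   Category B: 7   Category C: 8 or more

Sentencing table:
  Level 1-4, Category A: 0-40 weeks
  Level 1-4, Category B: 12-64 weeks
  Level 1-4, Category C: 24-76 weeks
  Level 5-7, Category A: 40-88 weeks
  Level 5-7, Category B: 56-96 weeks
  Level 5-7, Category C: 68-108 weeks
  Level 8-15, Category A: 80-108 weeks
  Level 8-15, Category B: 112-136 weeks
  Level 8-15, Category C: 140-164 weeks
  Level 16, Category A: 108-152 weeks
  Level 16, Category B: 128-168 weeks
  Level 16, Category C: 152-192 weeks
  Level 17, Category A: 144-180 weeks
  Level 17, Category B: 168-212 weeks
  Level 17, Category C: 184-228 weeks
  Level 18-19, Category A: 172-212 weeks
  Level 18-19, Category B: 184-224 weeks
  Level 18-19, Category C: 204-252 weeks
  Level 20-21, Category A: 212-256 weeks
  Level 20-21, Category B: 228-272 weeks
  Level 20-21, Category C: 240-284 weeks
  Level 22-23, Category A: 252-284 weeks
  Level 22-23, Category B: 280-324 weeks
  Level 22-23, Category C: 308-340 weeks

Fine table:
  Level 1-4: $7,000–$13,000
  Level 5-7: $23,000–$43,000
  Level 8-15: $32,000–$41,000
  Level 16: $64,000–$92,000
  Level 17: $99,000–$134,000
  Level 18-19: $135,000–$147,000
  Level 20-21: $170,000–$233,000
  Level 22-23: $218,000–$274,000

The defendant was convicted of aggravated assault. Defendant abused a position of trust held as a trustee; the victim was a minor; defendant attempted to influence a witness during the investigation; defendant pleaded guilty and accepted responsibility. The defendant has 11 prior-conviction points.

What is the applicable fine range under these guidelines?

$218,000–$274,000

Base offense level for aggravated assault: 15.
A1 applies (level before this adjustment is 15 ≥ 15, so +4): 15 + 4 = 19.
A4 applies (level before this adjustment is 19 ≥ 7, so +3): 19 + 3 = 22.
A5 applies: 22 + 2 = 24.
A6 applies: 24 − 2 = 22.
Final offense level: 22.
Level 22 falls in the 22-23 band.
Fine table: Level 22-23 → $218,000–$274,000.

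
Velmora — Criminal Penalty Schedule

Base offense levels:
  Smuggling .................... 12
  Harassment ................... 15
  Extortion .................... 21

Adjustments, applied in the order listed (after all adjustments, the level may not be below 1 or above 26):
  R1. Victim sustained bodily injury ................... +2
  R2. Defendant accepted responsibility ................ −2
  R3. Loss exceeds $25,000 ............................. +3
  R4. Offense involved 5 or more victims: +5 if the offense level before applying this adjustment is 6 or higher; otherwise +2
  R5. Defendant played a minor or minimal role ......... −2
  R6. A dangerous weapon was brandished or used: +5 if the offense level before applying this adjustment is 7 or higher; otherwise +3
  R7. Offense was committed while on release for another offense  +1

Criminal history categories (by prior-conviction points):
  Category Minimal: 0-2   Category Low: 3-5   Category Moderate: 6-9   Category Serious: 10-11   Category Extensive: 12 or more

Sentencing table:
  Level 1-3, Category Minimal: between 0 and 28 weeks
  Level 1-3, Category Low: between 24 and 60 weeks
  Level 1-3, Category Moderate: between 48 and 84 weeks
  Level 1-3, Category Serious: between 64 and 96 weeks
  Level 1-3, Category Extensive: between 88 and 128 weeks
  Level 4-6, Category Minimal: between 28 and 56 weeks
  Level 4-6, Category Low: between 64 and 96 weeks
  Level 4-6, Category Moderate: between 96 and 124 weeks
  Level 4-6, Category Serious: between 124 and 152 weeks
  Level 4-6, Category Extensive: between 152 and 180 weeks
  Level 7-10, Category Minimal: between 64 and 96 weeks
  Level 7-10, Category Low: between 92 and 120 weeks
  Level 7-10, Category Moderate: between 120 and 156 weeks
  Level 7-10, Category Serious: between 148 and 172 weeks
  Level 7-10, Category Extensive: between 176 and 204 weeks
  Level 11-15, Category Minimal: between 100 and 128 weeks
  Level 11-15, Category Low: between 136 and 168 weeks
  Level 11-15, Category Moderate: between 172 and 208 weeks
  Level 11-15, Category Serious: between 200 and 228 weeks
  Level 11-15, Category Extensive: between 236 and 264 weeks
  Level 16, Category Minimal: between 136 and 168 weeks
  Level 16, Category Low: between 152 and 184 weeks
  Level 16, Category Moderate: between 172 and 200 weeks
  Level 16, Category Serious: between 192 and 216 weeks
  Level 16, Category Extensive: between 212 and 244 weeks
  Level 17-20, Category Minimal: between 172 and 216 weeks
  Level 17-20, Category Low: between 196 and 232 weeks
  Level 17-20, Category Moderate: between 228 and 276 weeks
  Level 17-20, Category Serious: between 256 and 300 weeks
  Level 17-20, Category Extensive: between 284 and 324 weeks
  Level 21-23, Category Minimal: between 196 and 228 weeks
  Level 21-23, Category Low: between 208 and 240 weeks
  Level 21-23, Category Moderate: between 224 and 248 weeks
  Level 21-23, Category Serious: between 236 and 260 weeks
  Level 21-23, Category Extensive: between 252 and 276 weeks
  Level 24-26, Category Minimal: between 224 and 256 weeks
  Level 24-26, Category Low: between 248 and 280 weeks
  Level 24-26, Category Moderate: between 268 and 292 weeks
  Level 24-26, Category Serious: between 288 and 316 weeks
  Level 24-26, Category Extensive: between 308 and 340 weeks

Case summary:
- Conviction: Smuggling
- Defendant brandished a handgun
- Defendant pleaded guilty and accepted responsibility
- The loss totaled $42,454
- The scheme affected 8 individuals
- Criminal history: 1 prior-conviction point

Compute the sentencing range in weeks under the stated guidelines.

Base offense level for smuggling: 12.
R1 does not apply.
R2 applies: 12 − 2 = 10.
R3 applies: 10 + 3 = 13.
R4 applies (level before this adjustment is 13 ≥ 6, so +5): 13 + 5 = 18.
R5 does not apply.
R6 applies (level before this adjustment is 18 ≥ 7, so +5): 18 + 5 = 23.
R7 does not apply.
Final offense level: 23.
Criminal history: 1 prior point → Category Minimal (0-2).
Level 23 falls in the 21-23 band.
Grid: Level 21-23 × Category Minimal = 196-228 weeks.

196-228 weeks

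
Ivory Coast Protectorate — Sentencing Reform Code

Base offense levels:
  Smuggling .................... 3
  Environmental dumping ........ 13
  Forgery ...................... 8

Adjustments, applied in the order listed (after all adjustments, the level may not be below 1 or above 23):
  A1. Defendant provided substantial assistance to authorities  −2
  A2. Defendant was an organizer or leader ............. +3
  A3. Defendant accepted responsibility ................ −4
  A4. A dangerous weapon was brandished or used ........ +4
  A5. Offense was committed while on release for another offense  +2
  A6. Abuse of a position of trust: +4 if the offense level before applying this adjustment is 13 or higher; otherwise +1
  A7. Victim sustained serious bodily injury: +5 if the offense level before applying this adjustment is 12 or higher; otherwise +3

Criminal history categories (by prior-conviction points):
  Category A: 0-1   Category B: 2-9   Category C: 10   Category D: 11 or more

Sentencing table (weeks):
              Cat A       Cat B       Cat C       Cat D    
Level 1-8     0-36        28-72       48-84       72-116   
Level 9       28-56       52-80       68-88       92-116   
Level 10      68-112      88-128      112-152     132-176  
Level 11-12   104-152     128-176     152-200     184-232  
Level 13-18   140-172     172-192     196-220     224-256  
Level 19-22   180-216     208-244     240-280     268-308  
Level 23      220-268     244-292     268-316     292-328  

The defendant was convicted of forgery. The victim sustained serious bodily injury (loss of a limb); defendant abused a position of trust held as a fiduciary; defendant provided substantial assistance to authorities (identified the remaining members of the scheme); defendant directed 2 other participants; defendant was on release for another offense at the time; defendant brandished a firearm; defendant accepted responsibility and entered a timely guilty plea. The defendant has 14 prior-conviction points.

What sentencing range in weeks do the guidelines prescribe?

224-256 weeks

Base offense level for forgery: 8.
A1 applies: 8 − 2 = 6.
A2 applies: 6 + 3 = 9.
A3 applies: 9 − 4 = 5.
A4 applies: 5 + 4 = 9.
A5 applies: 9 + 2 = 11.
A6 applies (level before this adjustment is 11 < 13, so +1): 11 + 1 = 12.
A7 applies (level before this adjustment is 12 ≥ 12, so +5): 12 + 5 = 17.
Final offense level: 17.
Criminal history: 14 prior points → Category D (11+).
Level 17 falls in the 13-18 band.
Grid: Level 13-18 × Category D = 224-256 weeks.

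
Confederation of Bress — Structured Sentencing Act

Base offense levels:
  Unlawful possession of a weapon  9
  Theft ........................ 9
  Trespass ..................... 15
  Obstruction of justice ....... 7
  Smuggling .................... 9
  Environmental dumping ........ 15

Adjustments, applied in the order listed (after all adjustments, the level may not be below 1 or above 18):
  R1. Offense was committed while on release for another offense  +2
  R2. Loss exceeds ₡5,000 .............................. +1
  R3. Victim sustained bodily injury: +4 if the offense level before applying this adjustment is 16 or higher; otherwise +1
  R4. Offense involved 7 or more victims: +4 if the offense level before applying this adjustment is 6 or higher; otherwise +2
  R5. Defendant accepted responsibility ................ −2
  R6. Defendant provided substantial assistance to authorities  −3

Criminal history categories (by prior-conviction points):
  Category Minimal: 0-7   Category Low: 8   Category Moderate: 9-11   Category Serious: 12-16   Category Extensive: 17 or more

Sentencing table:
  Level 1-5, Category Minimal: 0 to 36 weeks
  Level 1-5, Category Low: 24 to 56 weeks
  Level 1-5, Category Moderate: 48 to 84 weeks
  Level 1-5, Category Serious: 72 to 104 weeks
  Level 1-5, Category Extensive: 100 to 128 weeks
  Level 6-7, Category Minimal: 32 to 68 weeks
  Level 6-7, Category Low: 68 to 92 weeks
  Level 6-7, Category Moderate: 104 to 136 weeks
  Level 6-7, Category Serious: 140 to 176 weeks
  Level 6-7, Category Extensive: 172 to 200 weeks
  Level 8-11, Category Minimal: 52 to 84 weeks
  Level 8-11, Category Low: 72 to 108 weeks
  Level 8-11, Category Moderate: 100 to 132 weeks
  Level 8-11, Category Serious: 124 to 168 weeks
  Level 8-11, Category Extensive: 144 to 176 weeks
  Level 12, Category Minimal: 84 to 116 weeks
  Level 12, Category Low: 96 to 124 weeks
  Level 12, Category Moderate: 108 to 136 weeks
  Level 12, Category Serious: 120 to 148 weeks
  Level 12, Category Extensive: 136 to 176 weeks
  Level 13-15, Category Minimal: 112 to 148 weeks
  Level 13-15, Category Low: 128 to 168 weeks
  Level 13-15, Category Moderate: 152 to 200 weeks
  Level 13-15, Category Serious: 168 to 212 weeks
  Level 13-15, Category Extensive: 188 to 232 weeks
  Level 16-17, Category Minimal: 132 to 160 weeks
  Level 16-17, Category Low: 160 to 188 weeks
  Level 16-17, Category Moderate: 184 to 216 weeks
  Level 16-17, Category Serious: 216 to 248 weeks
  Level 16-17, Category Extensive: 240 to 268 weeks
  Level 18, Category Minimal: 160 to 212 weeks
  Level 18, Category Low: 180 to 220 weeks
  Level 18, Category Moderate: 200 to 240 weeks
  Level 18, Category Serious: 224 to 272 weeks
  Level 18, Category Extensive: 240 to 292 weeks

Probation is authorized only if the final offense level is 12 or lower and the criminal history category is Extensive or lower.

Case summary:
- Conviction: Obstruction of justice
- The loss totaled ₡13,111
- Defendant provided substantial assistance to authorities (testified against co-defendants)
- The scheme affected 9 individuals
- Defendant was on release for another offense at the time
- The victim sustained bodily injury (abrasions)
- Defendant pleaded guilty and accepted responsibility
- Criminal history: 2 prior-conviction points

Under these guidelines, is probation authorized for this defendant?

Base offense level for obstruction of justice: 7.
R1 applies: 7 + 2 = 9.
R2 applies: 9 + 1 = 10.
R3 applies (level before this adjustment is 10 < 16, so +1): 10 + 1 = 11.
R4 applies (level before this adjustment is 11 ≥ 6, so +4): 11 + 4 = 15.
R5 applies: 15 − 2 = 13.
R6 applies: 13 − 3 = 10.
Final offense level: 10.
Criminal history: 2 prior points → Category Minimal (0-7).
Level 10 falls in the 8-11 band.
Grid: Level 8-11 × Category Minimal = 52-84 weeks.
Probation check: level 10 ≤ 12 and category Minimal ≤ Extensive → eligible.

Yes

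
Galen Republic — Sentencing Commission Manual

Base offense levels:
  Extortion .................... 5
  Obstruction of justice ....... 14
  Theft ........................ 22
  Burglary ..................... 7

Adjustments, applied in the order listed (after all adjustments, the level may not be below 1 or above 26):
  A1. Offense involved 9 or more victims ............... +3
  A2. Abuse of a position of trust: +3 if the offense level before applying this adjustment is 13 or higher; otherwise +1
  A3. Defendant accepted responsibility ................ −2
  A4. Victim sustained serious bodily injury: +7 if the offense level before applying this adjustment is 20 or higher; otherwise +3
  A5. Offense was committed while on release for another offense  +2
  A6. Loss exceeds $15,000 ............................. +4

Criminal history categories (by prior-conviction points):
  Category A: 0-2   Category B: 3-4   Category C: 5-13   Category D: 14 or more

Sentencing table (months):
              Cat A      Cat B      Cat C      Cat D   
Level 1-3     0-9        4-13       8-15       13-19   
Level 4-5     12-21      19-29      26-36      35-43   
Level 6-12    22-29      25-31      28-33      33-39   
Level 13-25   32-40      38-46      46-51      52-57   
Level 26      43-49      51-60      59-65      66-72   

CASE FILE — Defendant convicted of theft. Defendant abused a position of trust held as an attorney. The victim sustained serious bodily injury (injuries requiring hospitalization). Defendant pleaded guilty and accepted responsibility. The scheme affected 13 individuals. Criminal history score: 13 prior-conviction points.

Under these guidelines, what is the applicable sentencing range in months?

59-65 months

Base offense level for theft: 22.
A1 applies: 22 + 3 = 25.
A2 applies (level before this adjustment is 25 ≥ 13, so +3): 25 + 3 = 28.
A3 applies: 28 − 2 = 26.
A4 applies (level before this adjustment is 26 ≥ 20, so +7): 26 + 7 = 33.
A5 does not apply.
A6 does not apply.
Level 33 exceeds the maximum of 26; capped at 26.
Final offense level: 26.
Criminal history: 13 prior points → Category C (5-13).
Level 26 falls in the 26 band.
Grid: Level 26 × Category C = 59-65 months.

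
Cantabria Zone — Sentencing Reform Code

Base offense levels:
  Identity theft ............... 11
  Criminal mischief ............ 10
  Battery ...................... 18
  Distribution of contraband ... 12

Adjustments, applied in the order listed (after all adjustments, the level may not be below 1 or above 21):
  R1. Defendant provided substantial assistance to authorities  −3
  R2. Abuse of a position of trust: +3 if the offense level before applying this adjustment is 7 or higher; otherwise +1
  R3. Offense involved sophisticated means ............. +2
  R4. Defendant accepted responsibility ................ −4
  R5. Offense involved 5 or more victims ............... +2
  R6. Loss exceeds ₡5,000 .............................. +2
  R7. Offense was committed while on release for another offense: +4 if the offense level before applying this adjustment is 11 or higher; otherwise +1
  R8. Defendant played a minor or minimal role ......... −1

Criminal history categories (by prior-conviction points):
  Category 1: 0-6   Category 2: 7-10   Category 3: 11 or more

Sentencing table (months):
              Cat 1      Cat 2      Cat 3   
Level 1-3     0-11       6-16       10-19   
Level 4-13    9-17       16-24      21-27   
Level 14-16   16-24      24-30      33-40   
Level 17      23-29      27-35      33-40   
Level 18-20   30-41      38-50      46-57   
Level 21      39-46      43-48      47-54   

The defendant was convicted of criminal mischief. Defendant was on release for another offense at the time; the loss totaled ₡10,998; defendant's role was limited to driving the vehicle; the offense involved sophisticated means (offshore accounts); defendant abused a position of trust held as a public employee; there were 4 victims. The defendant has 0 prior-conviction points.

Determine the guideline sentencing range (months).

30-41 months

Base offense level for criminal mischief: 10.
R1 does not apply.
R2 applies (level before this adjustment is 10 ≥ 7, so +3): 10 + 3 = 13.
R3 applies: 13 + 2 = 15.
R4 does not apply.
R6 applies: 15 + 2 = 17.
R7 applies (level before this adjustment is 17 ≥ 11, so +4): 17 + 4 = 21.
R8 applies: 21 − 1 = 20.
Final offense level: 20.
Criminal history: 0 prior points → Category 1 (0-6).
Level 20 falls in the 18-20 band.
Grid: Level 18-20 × Category 1 = 30-41 months.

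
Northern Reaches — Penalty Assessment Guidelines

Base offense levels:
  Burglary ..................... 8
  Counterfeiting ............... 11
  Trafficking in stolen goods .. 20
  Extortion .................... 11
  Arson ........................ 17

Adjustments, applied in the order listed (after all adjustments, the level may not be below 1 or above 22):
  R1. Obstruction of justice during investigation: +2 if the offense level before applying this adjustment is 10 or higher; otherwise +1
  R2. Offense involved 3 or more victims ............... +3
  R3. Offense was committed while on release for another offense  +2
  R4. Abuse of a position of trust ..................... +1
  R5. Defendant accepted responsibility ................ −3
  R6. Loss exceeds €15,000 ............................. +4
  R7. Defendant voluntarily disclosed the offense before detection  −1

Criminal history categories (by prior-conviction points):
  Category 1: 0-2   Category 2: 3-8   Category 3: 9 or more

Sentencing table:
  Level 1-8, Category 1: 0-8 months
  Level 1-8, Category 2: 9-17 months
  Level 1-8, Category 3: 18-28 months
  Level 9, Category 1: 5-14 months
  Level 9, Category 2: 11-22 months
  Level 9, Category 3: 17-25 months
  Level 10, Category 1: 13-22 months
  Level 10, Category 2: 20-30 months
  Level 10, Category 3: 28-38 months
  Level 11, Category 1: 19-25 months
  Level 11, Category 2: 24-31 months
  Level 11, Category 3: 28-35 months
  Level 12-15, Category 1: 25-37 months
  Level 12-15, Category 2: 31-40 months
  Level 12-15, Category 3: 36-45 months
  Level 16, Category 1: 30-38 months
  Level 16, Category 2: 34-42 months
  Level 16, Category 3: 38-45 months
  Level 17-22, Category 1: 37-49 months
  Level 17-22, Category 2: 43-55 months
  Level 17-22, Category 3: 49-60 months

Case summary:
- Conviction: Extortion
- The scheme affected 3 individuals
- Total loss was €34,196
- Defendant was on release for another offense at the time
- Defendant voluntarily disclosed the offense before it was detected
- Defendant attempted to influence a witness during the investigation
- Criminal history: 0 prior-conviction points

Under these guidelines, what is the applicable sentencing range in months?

Base offense level for extortion: 11.
R1 applies (level before this adjustment is 11 ≥ 10, so +2): 11 + 2 = 13.
R2 applies: 13 + 3 = 16.
R3 applies: 16 + 2 = 18.
R4 does not apply.
R6 applies: 18 + 4 = 22.
R7 applies: 22 − 1 = 21.
Final offense level: 21.
Criminal history: 0 prior points → Category 1 (0-2).
Level 21 falls in the 17-22 band.
Grid: Level 17-22 × Category 1 = 37-49 months.

37-49 months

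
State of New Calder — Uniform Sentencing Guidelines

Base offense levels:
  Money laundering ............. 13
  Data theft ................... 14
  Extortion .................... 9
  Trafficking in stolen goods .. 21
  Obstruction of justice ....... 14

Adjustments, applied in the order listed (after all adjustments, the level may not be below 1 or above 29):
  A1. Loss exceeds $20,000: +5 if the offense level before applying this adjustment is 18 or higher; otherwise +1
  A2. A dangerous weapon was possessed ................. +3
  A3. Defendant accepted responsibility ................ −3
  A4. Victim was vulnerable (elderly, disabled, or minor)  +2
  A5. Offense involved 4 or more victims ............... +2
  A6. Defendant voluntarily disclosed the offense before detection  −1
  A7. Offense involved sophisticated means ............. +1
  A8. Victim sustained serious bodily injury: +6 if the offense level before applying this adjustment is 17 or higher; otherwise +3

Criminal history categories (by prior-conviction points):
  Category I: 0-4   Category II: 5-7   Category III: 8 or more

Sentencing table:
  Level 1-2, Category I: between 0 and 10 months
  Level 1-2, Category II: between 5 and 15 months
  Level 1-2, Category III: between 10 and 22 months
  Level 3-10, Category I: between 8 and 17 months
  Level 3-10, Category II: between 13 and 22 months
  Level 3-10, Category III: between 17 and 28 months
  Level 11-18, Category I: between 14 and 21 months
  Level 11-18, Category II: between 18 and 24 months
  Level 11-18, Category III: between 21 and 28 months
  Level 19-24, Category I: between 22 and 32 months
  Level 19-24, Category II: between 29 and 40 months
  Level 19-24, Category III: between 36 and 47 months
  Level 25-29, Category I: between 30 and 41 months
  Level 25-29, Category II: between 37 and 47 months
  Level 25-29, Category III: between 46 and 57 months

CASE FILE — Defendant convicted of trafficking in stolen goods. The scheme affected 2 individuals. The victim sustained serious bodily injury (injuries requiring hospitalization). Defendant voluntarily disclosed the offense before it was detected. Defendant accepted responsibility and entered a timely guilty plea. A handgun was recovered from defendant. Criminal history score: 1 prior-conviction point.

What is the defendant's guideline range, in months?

30-41 months

Base offense level for trafficking in stolen goods: 21.
A1 does not apply.
A2 applies: 21 + 3 = 24.
A3 applies: 24 − 3 = 21.
A4 does not apply.
A5 does not apply.
A6 applies: 21 − 1 = 20.
A7 does not apply.
A8 applies (level before this adjustment is 20 ≥ 17, so +6): 20 + 6 = 26.
Final offense level: 26.
Criminal history: 1 prior point → Category I (0-4).
Level 26 falls in the 25-29 band.
Grid: Level 25-29 × Category I = 30-41 months.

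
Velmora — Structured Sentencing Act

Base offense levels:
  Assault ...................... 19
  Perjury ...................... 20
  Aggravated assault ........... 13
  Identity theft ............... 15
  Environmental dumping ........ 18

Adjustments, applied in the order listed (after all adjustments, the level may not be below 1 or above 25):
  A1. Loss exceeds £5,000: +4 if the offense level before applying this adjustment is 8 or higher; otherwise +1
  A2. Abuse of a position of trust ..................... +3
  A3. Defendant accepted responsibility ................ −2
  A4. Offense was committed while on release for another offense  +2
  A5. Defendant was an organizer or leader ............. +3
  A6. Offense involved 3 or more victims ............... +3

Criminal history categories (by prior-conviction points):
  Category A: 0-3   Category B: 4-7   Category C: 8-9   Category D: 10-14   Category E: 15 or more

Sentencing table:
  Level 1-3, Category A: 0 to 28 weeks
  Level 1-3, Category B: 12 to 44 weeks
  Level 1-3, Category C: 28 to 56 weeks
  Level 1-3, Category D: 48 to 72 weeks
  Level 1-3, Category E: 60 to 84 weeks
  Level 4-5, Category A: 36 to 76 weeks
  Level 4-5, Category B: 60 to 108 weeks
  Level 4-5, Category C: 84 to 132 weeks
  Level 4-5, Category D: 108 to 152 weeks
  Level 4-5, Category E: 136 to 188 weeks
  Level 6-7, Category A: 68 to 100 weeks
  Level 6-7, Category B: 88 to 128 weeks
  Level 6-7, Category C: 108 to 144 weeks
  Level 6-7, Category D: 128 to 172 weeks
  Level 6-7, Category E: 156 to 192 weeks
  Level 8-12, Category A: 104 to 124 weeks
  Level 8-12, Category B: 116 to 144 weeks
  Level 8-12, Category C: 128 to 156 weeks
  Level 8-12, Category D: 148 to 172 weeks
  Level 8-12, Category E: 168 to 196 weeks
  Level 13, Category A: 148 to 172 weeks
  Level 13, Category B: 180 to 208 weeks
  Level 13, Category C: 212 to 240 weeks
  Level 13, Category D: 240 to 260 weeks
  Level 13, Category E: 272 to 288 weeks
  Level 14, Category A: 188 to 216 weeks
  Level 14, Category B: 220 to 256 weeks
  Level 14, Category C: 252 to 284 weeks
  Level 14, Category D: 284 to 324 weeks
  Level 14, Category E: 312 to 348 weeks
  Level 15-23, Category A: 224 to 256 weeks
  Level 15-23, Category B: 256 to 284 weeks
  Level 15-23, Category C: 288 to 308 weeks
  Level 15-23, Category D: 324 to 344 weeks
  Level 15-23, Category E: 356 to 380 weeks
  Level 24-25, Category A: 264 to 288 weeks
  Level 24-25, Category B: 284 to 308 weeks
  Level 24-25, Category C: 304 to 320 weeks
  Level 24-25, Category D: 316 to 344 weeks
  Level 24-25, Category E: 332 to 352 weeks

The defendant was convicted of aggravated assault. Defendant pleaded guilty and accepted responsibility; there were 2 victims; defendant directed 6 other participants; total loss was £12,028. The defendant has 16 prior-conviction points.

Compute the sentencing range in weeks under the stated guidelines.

Base offense level for aggravated assault: 13.
A1 applies (level before this adjustment is 13 ≥ 8, so +4): 13 + 4 = 17.
A3 applies: 17 − 2 = 15.
A5 applies: 15 + 3 = 18.
Final offense level: 18.
Criminal history: 16 prior points → Category E (15+).
Level 18 falls in the 15-23 band.
Grid: Level 15-23 × Category E = 356-380 weeks.

356-380 weeks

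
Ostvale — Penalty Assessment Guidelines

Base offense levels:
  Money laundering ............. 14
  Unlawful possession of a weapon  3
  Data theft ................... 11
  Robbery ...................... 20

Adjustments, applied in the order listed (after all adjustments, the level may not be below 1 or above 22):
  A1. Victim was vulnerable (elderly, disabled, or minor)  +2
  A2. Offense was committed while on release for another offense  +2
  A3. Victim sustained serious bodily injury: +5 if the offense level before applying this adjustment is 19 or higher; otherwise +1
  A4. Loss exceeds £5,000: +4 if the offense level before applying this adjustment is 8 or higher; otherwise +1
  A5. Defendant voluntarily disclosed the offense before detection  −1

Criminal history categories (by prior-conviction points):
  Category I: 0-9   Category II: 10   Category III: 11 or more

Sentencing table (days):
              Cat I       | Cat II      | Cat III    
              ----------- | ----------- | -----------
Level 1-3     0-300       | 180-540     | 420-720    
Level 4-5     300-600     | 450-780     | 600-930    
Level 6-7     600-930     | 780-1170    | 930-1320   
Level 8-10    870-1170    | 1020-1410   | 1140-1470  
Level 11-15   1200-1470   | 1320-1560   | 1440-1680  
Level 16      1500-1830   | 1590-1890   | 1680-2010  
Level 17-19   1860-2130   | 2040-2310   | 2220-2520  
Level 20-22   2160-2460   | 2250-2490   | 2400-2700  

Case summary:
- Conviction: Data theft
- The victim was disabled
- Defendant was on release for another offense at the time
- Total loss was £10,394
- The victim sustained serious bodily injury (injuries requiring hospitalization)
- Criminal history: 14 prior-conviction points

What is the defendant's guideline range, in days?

Base offense level for data theft: 11.
A1 applies: 11 + 2 = 13.
A2 applies: 13 + 2 = 15.
A3 applies (level before this adjustment is 15 < 19, so +1): 15 + 1 = 16.
A4 applies (level before this adjustment is 16 ≥ 8, so +4): 16 + 4 = 20.
A5 does not apply.
Final offense level: 20.
Criminal history: 14 prior points → Category III (11+).
Level 20 falls in the 20-22 band.
Grid: Level 20-22 × Category III = 2400-2700 days.

2400-2700 days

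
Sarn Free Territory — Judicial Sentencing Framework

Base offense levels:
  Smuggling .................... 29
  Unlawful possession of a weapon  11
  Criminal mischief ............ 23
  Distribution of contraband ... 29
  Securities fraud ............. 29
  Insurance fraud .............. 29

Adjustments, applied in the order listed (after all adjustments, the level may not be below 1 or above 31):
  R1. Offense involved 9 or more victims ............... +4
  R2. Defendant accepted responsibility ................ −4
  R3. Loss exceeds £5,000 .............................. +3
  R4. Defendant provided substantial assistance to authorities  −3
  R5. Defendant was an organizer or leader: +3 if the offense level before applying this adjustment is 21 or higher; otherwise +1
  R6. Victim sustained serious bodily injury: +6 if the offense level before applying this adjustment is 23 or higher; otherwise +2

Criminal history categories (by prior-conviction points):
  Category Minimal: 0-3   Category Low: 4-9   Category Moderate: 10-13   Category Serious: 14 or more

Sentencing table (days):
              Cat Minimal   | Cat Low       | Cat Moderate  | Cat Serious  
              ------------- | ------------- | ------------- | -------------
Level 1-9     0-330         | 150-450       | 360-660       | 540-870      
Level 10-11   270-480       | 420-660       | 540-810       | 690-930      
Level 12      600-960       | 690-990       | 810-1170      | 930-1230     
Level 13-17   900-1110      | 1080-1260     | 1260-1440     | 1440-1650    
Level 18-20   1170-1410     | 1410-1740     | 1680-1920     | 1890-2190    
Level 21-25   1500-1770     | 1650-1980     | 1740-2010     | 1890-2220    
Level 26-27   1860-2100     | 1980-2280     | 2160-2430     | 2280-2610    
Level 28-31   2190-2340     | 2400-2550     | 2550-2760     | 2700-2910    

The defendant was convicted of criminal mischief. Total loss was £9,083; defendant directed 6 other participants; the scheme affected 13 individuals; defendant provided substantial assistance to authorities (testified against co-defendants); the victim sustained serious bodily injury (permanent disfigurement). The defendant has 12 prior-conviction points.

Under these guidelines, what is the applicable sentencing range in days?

Base offense level for criminal mischief: 23.
R1 applies: 23 + 4 = 27.
R2 does not apply.
R3 applies: 27 + 3 = 30.
R4 applies: 30 − 3 = 27.
R5 applies (level before this adjustment is 27 ≥ 21, so +3): 27 + 3 = 30.
R6 applies (level before this adjustment is 30 ≥ 23, so +6): 30 + 6 = 36.
Level 36 exceeds the maximum of 31; capped at 31.
Final offense level: 31.
Criminal history: 12 prior points → Category Moderate (10-13).
Level 31 falls in the 28-31 band.
Grid: Level 28-31 × Category Moderate = 2550-2760 days.

2550-2760 days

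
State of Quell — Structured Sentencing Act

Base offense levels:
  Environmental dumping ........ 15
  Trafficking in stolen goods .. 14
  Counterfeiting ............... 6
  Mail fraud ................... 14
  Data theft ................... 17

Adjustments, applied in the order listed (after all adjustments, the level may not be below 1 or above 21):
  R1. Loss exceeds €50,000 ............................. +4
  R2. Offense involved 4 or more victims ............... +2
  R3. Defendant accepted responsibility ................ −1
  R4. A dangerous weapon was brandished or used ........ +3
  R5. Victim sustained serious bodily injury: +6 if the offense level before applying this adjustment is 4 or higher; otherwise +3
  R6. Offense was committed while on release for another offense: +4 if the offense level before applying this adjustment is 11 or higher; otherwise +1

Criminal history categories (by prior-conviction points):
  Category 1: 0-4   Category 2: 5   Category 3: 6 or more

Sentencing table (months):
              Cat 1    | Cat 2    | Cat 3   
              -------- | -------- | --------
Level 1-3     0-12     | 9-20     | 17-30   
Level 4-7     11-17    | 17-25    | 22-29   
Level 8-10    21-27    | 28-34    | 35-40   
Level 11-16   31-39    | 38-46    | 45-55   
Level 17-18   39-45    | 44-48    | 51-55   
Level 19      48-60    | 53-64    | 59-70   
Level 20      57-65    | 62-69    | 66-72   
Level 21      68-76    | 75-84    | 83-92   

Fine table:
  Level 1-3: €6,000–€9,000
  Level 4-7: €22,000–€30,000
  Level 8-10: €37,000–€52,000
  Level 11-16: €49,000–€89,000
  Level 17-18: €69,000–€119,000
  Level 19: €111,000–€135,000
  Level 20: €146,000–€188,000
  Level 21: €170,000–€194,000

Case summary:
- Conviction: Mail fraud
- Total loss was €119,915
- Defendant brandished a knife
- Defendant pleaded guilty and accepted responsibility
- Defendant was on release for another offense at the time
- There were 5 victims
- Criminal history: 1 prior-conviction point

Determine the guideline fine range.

Base offense level for mail fraud: 14.
R1 applies: 14 + 4 = 18.
R2 applies: 18 + 2 = 20.
R3 applies: 20 − 1 = 19.
R4 applies: 19 + 3 = 22.
R6 applies (level before this adjustment is 22 ≥ 11, so +4): 22 + 4 = 26.
Level 26 exceeds the maximum of 21; capped at 21.
Final offense level: 21.
Level 21 falls in the 21 band.
Fine table: Level 21 → €170,000–€194,000.

€170,000–€194,000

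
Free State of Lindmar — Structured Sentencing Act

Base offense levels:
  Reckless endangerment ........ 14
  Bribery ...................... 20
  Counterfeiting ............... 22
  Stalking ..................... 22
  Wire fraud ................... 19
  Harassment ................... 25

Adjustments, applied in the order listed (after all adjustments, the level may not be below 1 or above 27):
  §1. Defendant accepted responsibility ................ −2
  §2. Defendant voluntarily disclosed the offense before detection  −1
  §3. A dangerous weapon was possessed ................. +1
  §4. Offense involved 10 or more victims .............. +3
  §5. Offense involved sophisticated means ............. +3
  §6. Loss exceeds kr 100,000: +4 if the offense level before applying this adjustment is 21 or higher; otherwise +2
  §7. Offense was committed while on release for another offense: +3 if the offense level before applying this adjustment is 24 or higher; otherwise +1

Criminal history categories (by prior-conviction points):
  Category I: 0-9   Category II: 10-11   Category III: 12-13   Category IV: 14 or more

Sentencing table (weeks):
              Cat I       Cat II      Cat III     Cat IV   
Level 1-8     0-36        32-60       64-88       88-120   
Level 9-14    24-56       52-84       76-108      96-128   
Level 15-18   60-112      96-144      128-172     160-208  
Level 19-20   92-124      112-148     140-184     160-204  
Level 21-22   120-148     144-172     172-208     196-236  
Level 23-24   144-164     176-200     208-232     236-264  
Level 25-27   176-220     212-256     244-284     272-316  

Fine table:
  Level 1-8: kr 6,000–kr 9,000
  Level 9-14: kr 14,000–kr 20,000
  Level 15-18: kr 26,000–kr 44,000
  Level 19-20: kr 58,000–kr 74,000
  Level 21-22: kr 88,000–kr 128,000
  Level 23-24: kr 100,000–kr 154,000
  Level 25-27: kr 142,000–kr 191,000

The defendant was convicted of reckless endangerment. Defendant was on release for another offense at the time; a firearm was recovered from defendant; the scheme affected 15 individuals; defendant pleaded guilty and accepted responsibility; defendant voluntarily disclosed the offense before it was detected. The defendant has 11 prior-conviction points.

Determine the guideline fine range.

kr 26,000–kr 44,000

Base offense level for reckless endangerment: 14.
§1 applies: 14 − 2 = 12.
§2 applies: 12 − 1 = 11.
§3 applies: 11 + 1 = 12.
§4 applies: 12 + 3 = 15.
§5 does not apply.
§7 applies (level before this adjustment is 15 < 24, so +1): 15 + 1 = 16.
Final offense level: 16.
Level 16 falls in the 15-18 band.
Fine table: Level 15-18 → kr 26,000–kr 44,000.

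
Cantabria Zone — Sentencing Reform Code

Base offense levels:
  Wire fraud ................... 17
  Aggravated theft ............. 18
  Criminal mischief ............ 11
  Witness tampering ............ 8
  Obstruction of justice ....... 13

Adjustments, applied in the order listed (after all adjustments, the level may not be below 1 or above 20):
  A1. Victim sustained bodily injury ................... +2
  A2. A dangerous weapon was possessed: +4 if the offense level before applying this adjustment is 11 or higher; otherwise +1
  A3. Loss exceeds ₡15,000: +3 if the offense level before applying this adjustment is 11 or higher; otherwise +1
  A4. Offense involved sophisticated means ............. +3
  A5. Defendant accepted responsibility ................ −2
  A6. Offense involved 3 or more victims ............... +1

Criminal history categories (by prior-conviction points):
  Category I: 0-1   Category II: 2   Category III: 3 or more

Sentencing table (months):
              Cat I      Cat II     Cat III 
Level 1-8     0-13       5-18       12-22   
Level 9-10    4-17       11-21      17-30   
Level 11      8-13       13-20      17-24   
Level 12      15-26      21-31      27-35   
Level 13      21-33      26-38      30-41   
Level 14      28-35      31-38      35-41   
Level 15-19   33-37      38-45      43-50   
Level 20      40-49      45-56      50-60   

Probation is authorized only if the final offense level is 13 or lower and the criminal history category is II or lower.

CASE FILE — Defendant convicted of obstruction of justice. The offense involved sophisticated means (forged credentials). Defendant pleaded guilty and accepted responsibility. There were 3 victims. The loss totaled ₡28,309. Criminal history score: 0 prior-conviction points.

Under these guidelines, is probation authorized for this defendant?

No

Base offense level for obstruction of justice: 13.
A1 does not apply.
A2 does not apply.
A3 applies (level before this adjustment is 13 ≥ 11, so +3): 13 + 3 = 16.
A4 applies: 16 + 3 = 19.
A5 applies: 19 − 2 = 17.
A6 applies: 17 + 1 = 18.
Final offense level: 18.
Criminal history: 0 prior points → Category I (0-1).
Level 18 falls in the 15-19 band.
Grid: Level 15-19 × Category I = 33-37 months.
Probation check: level 18 > 13 and category I ≤ II → not eligible.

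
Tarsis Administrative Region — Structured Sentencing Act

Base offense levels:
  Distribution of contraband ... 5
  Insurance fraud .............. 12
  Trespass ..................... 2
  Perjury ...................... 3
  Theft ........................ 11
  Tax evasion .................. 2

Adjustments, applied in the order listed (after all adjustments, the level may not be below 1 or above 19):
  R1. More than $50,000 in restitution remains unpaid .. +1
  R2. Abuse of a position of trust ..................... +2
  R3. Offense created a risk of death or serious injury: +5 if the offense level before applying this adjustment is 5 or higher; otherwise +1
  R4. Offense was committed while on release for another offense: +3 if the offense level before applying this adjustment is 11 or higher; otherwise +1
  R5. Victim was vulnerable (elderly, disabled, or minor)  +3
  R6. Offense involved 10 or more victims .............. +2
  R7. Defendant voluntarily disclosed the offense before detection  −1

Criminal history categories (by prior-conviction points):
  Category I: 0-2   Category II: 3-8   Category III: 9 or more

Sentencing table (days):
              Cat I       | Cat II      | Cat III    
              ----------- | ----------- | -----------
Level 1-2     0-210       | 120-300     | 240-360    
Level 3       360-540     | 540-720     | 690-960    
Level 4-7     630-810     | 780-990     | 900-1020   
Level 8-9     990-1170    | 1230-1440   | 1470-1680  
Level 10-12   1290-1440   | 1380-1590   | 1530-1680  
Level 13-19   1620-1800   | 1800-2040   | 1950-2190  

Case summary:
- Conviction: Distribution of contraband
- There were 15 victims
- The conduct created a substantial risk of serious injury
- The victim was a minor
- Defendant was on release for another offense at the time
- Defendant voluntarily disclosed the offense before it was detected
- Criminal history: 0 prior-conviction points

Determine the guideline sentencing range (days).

1620-1800 days

Base offense level for distribution of contraband: 5.
R3 applies (level before this adjustment is 5 ≥ 5, so +5): 5 + 5 = 10.
R4 applies (level before this adjustment is 10 < 11, so +1): 10 + 1 = 11.
R5 applies: 11 + 3 = 14.
R6 applies: 14 + 2 = 16.
R7 applies: 16 − 1 = 15.
Final offense level: 15.
Criminal history: 0 prior points → Category I (0-2).
Level 15 falls in the 13-19 band.
Grid: Level 13-19 × Category I = 1620-1800 days.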